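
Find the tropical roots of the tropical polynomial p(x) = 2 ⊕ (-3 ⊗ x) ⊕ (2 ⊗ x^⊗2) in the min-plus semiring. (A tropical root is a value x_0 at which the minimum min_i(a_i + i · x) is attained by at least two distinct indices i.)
Roots: {-5, 5}

Each tropical root is a break point of the lower envelope of the lines y = a_i + i · x (there are 3 lines, with slopes 0, 1, ..., 2). Only the lines that attain the minimum somewhere contribute to roots; other lines are dominated. Here the surviving (envelope) indices are i = 2, i = 1, i = 0.
Intersections between consecutive envelope lines give the roots: for adjacent envelope indices i < j the intersection is x = (a_i − a_j) / (j − i). Reading off the sorted break points: {-5, 5}.
Verification: at each break x_0, at least two indices attain the minimum of min_i(a_i + i · x_0).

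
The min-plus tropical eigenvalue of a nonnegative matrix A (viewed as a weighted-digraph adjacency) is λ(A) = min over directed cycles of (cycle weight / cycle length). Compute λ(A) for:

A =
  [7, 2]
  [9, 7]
λ(A) = 11/2

Enumerate directed cycles and compute their means (weight / length). Sample:
  cycle 0 → 0: weight = 7, length = 1, mean = 7/1 ≈ 7.000
  cycle 1 → 1: weight = 7, length = 1, mean = 7/1 ≈ 7.000
  cycle 0 → 1 → 0: weight = 11, length = 2, mean = 11/2 ≈ 5.500
  cycle 1 → 0 → 1: weight = 11, length = 2, mean = 11/2 ≈ 5.500
Minimum mean = 5.500, attained e.g. along the cycle 0 → 1 → 0 with weight 11 and length 2. So λ(A) = 11/2 = 11/2.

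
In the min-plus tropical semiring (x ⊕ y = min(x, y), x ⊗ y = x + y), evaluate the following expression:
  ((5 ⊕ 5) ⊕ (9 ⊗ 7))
((5 ⊕ 5) ⊕ (9 ⊗ 7)) = 5

Expand innermost to outermost. Recall ⊕ takes the minimum of its arguments and ⊗ takes their sum. Working out the expression ((5 ⊕ 5) ⊕ (9 ⊗ 7)) gives 5.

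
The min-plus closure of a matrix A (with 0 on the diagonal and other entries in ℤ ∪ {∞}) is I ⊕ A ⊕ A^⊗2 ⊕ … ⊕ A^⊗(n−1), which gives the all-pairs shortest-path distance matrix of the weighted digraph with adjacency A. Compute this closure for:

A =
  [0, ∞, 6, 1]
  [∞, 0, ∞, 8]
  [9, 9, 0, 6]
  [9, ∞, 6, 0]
Closure =
  [0, 15, 6, 1]
  [17, 0, 14, 8]
  [9, 9, 0, 6]
  [9, 15, 6, 0]

This is the Floyd-Warshall all-pairs shortest-path computation. For each intermediate vertex k = 0, 1, …, 3, update dist[i][j] ← min(dist[i][j], dist[i][k] + dist[k][j]). The final matrix gives, for each (i, j), the minimum total weight of any directed path from i to j (possibly empty when i = j).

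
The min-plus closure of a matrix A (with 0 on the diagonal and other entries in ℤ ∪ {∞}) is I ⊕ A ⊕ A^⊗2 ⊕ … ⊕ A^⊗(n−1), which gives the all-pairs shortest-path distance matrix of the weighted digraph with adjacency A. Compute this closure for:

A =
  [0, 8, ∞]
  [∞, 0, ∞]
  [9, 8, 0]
Closure =
  [0, 8, ∞]
  [∞, 0, ∞]
  [9, 8, 0]

This is the Floyd-Warshall all-pairs shortest-path computation. For each intermediate vertex k = 0, 1, …, 2, update dist[i][j] ← min(dist[i][j], dist[i][k] + dist[k][j]). The final matrix gives, for each (i, j), the minimum total weight of any directed path from i to j (possibly empty when i = j).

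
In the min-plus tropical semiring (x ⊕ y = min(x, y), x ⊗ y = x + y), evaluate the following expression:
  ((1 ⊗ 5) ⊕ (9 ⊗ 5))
((1 ⊗ 5) ⊕ (9 ⊗ 5)) = 6

Expand innermost to outermost. Recall ⊕ takes the minimum of its arguments and ⊗ takes their sum. Working out the expression ((1 ⊗ 5) ⊕ (9 ⊗ 5)) gives 6.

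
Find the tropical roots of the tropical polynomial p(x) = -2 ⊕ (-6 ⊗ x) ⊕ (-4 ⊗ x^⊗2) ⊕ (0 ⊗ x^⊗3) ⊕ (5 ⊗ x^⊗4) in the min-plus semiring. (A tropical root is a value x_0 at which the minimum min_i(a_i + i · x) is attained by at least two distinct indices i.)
Roots: {-5, -4, -2, 4}

Each tropical root is a break point of the lower envelope of the lines y = a_i + i · x (there are 5 lines, with slopes 0, 1, ..., 4). Only the lines that attain the minimum somewhere contribute to roots; other lines are dominated. Here the surviving (envelope) indices are i = 4, i = 3, i = 2, i = 1, i = 0.
Intersections between consecutive envelope lines give the roots: for adjacent envelope indices i < j the intersection is x = (a_i − a_j) / (j − i). Reading off the sorted break points: {-5, -4, -2, 4}.
Verification: at each break x_0, at least two indices attain the minimum of min_i(a_i + i · x_0).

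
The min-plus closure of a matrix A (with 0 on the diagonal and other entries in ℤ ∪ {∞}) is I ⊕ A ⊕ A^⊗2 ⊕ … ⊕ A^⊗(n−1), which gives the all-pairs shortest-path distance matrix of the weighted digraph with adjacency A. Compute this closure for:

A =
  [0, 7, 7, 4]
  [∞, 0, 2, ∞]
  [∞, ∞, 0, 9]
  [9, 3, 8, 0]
Closure =
  [0, 7, 7, 4]
  [20, 0, 2, 11]
  [18, 12, 0, 9]
  [9, 3, 5, 0]

This is the Floyd-Warshall all-pairs shortest-path computation. For each intermediate vertex k = 0, 1, …, 3, update dist[i][j] ← min(dist[i][j], dist[i][k] + dist[k][j]). The final matrix gives, for each (i, j), the minimum total weight of any directed path from i to j (possibly empty when i = j).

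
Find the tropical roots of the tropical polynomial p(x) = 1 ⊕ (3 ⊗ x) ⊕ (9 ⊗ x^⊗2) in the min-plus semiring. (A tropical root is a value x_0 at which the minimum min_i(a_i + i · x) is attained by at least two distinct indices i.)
Roots: {-6, -2}

Each tropical root is a break point of the lower envelope of the lines y = a_i + i · x (there are 3 lines, with slopes 0, 1, ..., 2). Only the lines that attain the minimum somewhere contribute to roots; other lines are dominated. Here the surviving (envelope) indices are i = 2, i = 1, i = 0.
Intersections between consecutive envelope lines give the roots: for adjacent envelope indices i < j the intersection is x = (a_i − a_j) / (j − i). Reading off the sorted break points: {-6, -2}.
Verification: at each break x_0, at least two indices attain the minimum of min_i(a_i + i · x_0).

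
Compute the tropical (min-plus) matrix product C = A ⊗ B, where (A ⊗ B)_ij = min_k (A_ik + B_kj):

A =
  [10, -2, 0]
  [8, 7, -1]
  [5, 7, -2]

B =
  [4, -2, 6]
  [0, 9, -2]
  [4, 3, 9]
A ⊗ B =
  [-2, 3, -4]
  [3, 2, 5]
  [2, 1, 5]

Apply the min-plus product entry-by-entry:
  C[0][0] = min over k of (A[0][0] + B[0][0] = 10 + 4 = 14, A[0][1] + B[1][0] = -2 + 0 = -2, A[0][2] + B[2][0] = 0 + 4 = 4) = -2 (attained at k = 1)
  C[0][1] = min over k of (A[0][0] + B[0][1] = 10 + -2 = 8, A[0][1] + B[1][1] = -2 + 9 = 7, A[0][2] + B[2][1] = 0 + 3 = 3) = 3 (attained at k = 2)
  C[0][2] = min over k of (A[0][0] + B[0][2] = 10 + 6 = 16, A[0][1] + B[1][2] = -2 + -2 = -4, A[0][2] + B[2][2] = 0 + 9 = 9) = -4 (attained at k = 1)
  C[1][0] = min over k of (A[1][0] + B[0][0] = 8 + 4 = 12, A[1][1] + B[1][0] = 7 + 0 = 7, A[1][2] + B[2][0] = -1 + 4 = 3) = 3 (attained at k = 2)
  C[1][1] = min over k of (A[1][0] + B[0][1] = 8 + -2 = 6, A[1][1] + B[1][1] = 7 + 9 = 16, A[1][2] + B[2][1] = -1 + 3 = 2) = 2 (attained at k = 2)
  C[1][2] = min over k of (A[1][0] + B[0][2] = 8 + 6 = 14, A[1][1] + B[1][2] = 7 + -2 = 5, A[1][2] + B[2][2] = -1 + 9 = 8) = 5 (attained at k = 1)
  C[2][0] = min over k of (A[2][0] + B[0][0] = 5 + 4 = 9, A[2][1] + B[1][0] = 7 + 0 = 7, A[2][2] + B[2][0] = -2 + 4 = 2) = 2 (attained at k = 2)
  C[2][1] = min over k of (A[2][0] + B[0][1] = 5 + -2 = 3, A[2][1] + B[1][1] = 7 + 9 = 16, A[2][2] + B[2][1] = -2 + 3 = 1) = 1 (attained at k = 2)
  C[2][2] = min over k of (A[2][0] + B[0][2] = 5 + 6 = 11, A[2][1] + B[1][2] = 7 + -2 = 5, A[2][2] + B[2][2] = -2 + 9 = 7) = 5 (attained at k = 1)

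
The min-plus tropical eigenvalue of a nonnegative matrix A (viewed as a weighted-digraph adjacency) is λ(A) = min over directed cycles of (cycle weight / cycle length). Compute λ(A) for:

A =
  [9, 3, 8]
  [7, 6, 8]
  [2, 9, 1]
λ(A) = 1

Enumerate directed cycles and compute their means (weight / length). Sample:
  cycle 0 → 0: weight = 9, length = 1, mean = 9/1 ≈ 9.000
  cycle 1 → 1: weight = 6, length = 1, mean = 6/1 ≈ 6.000
  cycle 2 → 2: weight = 1, length = 1, mean = 1/1 ≈ 1.000
  cycle 0 → 1 → 0: weight = 10, length = 2, mean = 10/2 ≈ 5.000
  cycle 0 → 2 → 0: weight = 10, length = 2, mean = 10/2 ≈ 5.000
  cycle 1 → 0 → 1: weight = 10, length = 2, mean = 10/2 ≈ 5.000
Minimum mean = 1.000, attained e.g. along the cycle 2 → 2 with weight 1 and length 1. So λ(A) = 1/1 = 1.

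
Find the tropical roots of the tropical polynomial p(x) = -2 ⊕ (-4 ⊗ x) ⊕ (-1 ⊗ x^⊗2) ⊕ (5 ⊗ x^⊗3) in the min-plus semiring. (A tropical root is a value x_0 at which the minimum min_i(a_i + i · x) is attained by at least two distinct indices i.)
Roots: {-6, -3, 2}

Each tropical root is a break point of the lower envelope of the lines y = a_i + i · x (there are 4 lines, with slopes 0, 1, ..., 3). Only the lines that attain the minimum somewhere contribute to roots; other lines are dominated. Here the surviving (envelope) indices are i = 3, i = 2, i = 1, i = 0.
Intersections between consecutive envelope lines give the roots: for adjacent envelope indices i < j the intersection is x = (a_i − a_j) / (j − i). Reading off the sorted break points: {-6, -3, 2}.
Verification: at each break x_0, at least two indices attain the minimum of min_i(a_i + i · x_0).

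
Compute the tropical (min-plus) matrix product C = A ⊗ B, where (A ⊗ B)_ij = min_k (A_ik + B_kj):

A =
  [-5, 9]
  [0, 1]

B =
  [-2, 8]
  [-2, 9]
A ⊗ B =
  [-7, 3]
  [-2, 8]

Apply the min-plus product entry-by-entry:
  C[0][0] = min over k of (A[0][0] + B[0][0] = -5 + -2 = -7, A[0][1] + B[1][0] = 9 + -2 = 7) = -7 (attained at k = 0)
  C[0][1] = min over k of (A[0][0] + B[0][1] = -5 + 8 = 3, A[0][1] + B[1][1] = 9 + 9 = 18) = 3 (attained at k = 0)
  C[1][0] = min over k of (A[1][0] + B[0][0] = 0 + -2 = -2, A[1][1] + B[1][0] = 1 + -2 = -1) = -2 (attained at k = 0)
  C[1][1] = min over k of (A[1][0] + B[0][1] = 0 + 8 = 8, A[1][1] + B[1][1] = 1 + 9 = 10) = 8 (attained at k = 0)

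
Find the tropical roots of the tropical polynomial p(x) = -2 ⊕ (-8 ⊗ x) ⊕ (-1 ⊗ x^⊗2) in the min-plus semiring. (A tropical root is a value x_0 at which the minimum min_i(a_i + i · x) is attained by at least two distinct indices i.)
Roots: {-7, 6}

Each tropical root is a break point of the lower envelope of the lines y = a_i + i · x (there are 3 lines, with slopes 0, 1, ..., 2). Only the lines that attain the minimum somewhere contribute to roots; other lines are dominated. Here the surviving (envelope) indices are i = 2, i = 1, i = 0.
Intersections between consecutive envelope lines give the roots: for adjacent envelope indices i < j the intersection is x = (a_i − a_j) / (j − i). Reading off the sorted break points: {-7, 6}.
Verification: at each break x_0, at least two indices attain the minimum of min_i(a_i + i · x_0).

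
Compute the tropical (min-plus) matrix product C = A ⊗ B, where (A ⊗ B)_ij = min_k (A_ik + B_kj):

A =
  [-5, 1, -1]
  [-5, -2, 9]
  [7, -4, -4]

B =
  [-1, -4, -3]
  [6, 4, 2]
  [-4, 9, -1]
A ⊗ B =
  [-6, -9, -8]
  [-6, -9, -8]
  [-8, 0, -5]

Apply the min-plus product entry-by-entry:
  C[0][0] = min over k of (A[0][0] + B[0][0] = -5 + -1 = -6, A[0][1] + B[1][0] = 1 + 6 = 7, A[0][2] + B[2][0] = -1 + -4 = -5) = -6 (attained at k = 0)
  C[0][1] = min over k of (A[0][0] + B[0][1] = -5 + -4 = -9, A[0][1] + B[1][1] = 1 + 4 = 5, A[0][2] + B[2][1] = -1 + 9 = 8) = -9 (attained at k = 0)
  C[0][2] = min over k of (A[0][0] + B[0][2] = -5 + -3 = -8, A[0][1] + B[1][2] = 1 + 2 = 3, A[0][2] + B[2][2] = -1 + -1 = -2) = -8 (attained at k = 0)
  C[1][0] = min over k of (A[1][0] + B[0][0] = -5 + -1 = -6, A[1][1] + B[1][0] = -2 + 6 = 4, A[1][2] + B[2][0] = 9 + -4 = 5) = -6 (attained at k = 0)
  C[1][1] = min over k of (A[1][0] + B[0][1] = -5 + -4 = -9, A[1][1] + B[1][1] = -2 + 4 = 2, A[1][2] + B[2][1] = 9 + 9 = 18) = -9 (attained at k = 0)
  C[1][2] = min over k of (A[1][0] + B[0][2] = -5 + -3 = -8, A[1][1] + B[1][2] = -2 + 2 = 0, A[1][2] + B[2][2] = 9 + -1 = 8) = -8 (attained at k = 0)
  C[2][0] = min over k of (A[2][0] + B[0][0] = 7 + -1 = 6, A[2][1] + B[1][0] = -4 + 6 = 2, A[2][2] + B[2][0] = -4 + -4 = -8) = -8 (attained at k = 2)
  C[2][1] = min over k of (A[2][0] + B[0][1] = 7 + -4 = 3, A[2][1] + B[1][1] = -4 + 4 = 0, A[2][2] + B[2][1] = -4 + 9 = 5) = 0 (attained at k = 1)
  C[2][2] = min over k of (A[2][0] + B[0][2] = 7 + -3 = 4, A[2][1] + B[1][2] = -4 + 2 = -2, A[2][2] + B[2][2] = -4 + -1 = -5) = -5 (attained at k = 2)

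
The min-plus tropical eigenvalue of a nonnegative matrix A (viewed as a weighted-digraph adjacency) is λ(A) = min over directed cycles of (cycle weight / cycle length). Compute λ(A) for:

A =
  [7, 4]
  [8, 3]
λ(A) = 3

Enumerate directed cycles and compute their means (weight / length). Sample:
  cycle 0 → 0: weight = 7, length = 1, mean = 7/1 ≈ 7.000
  cycle 1 → 1: weight = 3, length = 1, mean = 3/1 ≈ 3.000
  cycle 0 → 1 → 0: weight = 12, length = 2, mean = 12/2 ≈ 6.000
  cycle 1 → 0 → 1: weight = 12, length = 2, mean = 12/2 ≈ 6.000
Minimum mean = 3.000, attained e.g. along the cycle 1 → 1 with weight 3 and length 1. So λ(A) = 3/1 = 3.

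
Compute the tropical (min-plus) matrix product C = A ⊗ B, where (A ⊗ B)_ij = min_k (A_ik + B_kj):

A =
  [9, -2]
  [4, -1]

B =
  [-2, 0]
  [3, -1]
A ⊗ B =
  [1, -3]
  [2, -2]

Apply the min-plus product entry-by-entry:
  C[0][0] = min over k of (A[0][0] + B[0][0] = 9 + -2 = 7, A[0][1] + B[1][0] = -2 + 3 = 1) = 1 (attained at k = 1)
  C[0][1] = min over k of (A[0][0] + B[0][1] = 9 + 0 = 9, A[0][1] + B[1][1] = -2 + -1 = -3) = -3 (attained at k = 1)
  C[1][0] = min over k of (A[1][0] + B[0][0] = 4 + -2 = 2, A[1][1] + B[1][0] = -1 + 3 = 2) = 2 (attained at k = 0)
  C[1][1] = min over k of (A[1][0] + B[0][1] = 4 + 0 = 4, A[1][1] + B[1][1] = -1 + -1 = -2) = -2 (attained at k = 1)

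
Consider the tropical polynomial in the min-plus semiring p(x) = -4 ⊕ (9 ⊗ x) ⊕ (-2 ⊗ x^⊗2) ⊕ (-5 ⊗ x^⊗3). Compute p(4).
p(4) = -4

A tropical monomial a ⊗ x^⊗i evaluates to a + i · x. Evaluating each term at x = 4:
  Term 0 contributes -4 + 0 · 4 = -4
  Term 1 contributes 9 + 1 · 4 = 13
  Term 2 contributes -2 + 2 · 4 = 6
  Term 3 contributes -5 + 3 · 4 = 7
p(4) = ⊕ of these = min[-4, 13, 6, 7] = -4.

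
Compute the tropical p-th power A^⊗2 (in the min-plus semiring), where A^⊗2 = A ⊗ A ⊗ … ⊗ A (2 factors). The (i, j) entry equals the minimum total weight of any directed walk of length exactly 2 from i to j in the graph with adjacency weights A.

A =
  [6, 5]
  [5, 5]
A^⊗2 =
  [10, 10]
  [10, 10]

Each entry (A^⊗2)_ij equals the minimum over all length-2 walks i = v_0 → v_1 → … → v_2 = j of Σ_t A[v_t][v_{t+1}]. For example, for (i, j) = (0, 1) we minimise over 2 possible intermediate vertex sequences; the minimum is 10, attained along the walk 0 → 1 → 1.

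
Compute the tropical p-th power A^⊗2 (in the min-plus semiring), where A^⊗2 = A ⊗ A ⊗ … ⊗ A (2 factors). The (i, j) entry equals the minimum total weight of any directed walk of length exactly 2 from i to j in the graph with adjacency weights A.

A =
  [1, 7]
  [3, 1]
A^⊗2 =
  [2, 8]
  [4, 2]

Each entry (A^⊗2)_ij equals the minimum over all length-2 walks i = v_0 → v_1 → … → v_2 = j of Σ_t A[v_t][v_{t+1}]. For example, for (i, j) = (0, 1) we minimise over 2 possible intermediate vertex sequences; the minimum is 8, attained along the walk 0 → 0 → 1.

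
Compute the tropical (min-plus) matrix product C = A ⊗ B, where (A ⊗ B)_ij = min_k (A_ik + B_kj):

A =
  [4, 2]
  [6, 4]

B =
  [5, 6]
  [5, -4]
A ⊗ B =
  [7, -2]
  [9, 0]

Apply the min-plus product entry-by-entry:
  C[0][0] = min over k of (A[0][0] + B[0][0] = 4 + 5 = 9, A[0][1] + B[1][0] = 2 + 5 = 7) = 7 (attained at k = 1)
  C[0][1] = min over k of (A[0][0] + B[0][1] = 4 + 6 = 10, A[0][1] + B[1][1] = 2 + -4 = -2) = -2 (attained at k = 1)
  C[1][0] = min over k of (A[1][0] + B[0][0] = 6 + 5 = 11, A[1][1] + B[1][0] = 4 + 5 = 9) = 9 (attained at k = 1)
  C[1][1] = min over k of (A[1][0] + B[0][1] = 6 + 6 = 12, A[1][1] + B[1][1] = 4 + -4 = 0) = 0 (attained at k = 1)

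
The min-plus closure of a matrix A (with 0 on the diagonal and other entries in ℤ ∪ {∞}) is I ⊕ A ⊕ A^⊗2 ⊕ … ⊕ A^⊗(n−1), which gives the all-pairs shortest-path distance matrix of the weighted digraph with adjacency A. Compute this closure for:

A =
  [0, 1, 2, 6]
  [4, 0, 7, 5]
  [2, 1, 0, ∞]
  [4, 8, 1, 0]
Closure =
  [0, 1, 2, 6]
  [4, 0, 6, 5]
  [2, 1, 0, 6]
  [3, 2, 1, 0]

This is the Floyd-Warshall all-pairs shortest-path computation. For each intermediate vertex k = 0, 1, …, 3, update dist[i][j] ← min(dist[i][j], dist[i][k] + dist[k][j]). The final matrix gives, for each (i, j), the minimum total weight of any directed path from i to j (possibly empty when i = j).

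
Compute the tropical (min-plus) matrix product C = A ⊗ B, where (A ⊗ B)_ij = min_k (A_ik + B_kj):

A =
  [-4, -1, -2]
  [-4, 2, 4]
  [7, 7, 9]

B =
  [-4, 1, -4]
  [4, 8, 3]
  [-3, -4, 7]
A ⊗ B =
  [-8, -6, -8]
  [-8, -3, -8]
  [3, 5, 3]

Apply the min-plus product entry-by-entry:
  C[0][0] = min over k of (A[0][0] + B[0][0] = -4 + -4 = -8, A[0][1] + B[1][0] = -1 + 4 = 3, A[0][2] + B[2][0] = -2 + -3 = -5) = -8 (attained at k = 0)
  C[0][1] = min over k of (A[0][0] + B[0][1] = -4 + 1 = -3, A[0][1] + B[1][1] = -1 + 8 = 7, A[0][2] + B[2][1] = -2 + -4 = -6) = -6 (attained at k = 2)
  C[0][2] = min over k of (A[0][0] + B[0][2] = -4 + -4 = -8, A[0][1] + B[1][2] = -1 + 3 = 2, A[0][2] + B[2][2] = -2 + 7 = 5) = -8 (attained at k = 0)
  C[1][0] = min over k of (A[1][0] + B[0][0] = -4 + -4 = -8, A[1][1] + B[1][0] = 2 + 4 = 6, A[1][2] + B[2][0] = 4 + -3 = 1) = -8 (attained at k = 0)
  C[1][1] = min over k of (A[1][0] + B[0][1] = -4 + 1 = -3, A[1][1] + B[1][1] = 2 + 8 = 10, A[1][2] + B[2][1] = 4 + -4 = 0) = -3 (attained at k = 0)
  C[1][2] = min over k of (A[1][0] + B[0][2] = -4 + -4 = -8, A[1][1] + B[1][2] = 2 + 3 = 5, A[1][2] + B[2][2] = 4 + 7 = 11) = -8 (attained at k = 0)
  C[2][0] = min over k of (A[2][0] + B[0][0] = 7 + -4 = 3, A[2][1] + B[1][0] = 7 + 4 = 11, A[2][2] + B[2][0] = 9 + -3 = 6) = 3 (attained at k = 0)
  C[2][1] = min over k of (A[2][0] + B[0][1] = 7 + 1 = 8, A[2][1] + B[1][1] = 7 + 8 = 15, A[2][2] + B[2][1] = 9 + -4 = 5) = 5 (attained at k = 2)
  C[2][2] = min over k of (A[2][0] + B[0][2] = 7 + -4 = 3, A[2][1] + B[1][2] = 7 + 3 = 10, A[2][2] + B[2][2] = 9 + 7 = 16) = 3 (attained at k = 0)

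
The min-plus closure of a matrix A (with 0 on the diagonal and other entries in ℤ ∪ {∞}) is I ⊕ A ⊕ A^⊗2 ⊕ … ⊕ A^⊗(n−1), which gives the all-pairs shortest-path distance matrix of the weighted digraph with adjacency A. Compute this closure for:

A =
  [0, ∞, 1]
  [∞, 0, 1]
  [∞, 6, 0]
Closure =
  [0, 7, 1]
  [∞, 0, 1]
  [∞, 6, 0]

This is the Floyd-Warshall all-pairs shortest-path computation. For each intermediate vertex k = 0, 1, …, 2, update dist[i][j] ← min(dist[i][j], dist[i][k] + dist[k][j]). The final matrix gives, for each (i, j), the minimum total weight of any directed path from i to j (possibly empty when i = j).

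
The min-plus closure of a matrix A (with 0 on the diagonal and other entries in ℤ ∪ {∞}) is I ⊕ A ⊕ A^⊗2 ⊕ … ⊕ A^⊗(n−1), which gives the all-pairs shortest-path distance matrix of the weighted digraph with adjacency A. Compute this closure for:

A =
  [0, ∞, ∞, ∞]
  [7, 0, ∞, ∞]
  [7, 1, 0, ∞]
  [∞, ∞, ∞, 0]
Closure =
  [0, ∞, ∞, ∞]
  [7, 0, ∞, ∞]
  [7, 1, 0, ∞]
  [∞, ∞, ∞, 0]

This is the Floyd-Warshall all-pairs shortest-path computation. For each intermediate vertex k = 0, 1, …, 3, update dist[i][j] ← min(dist[i][j], dist[i][k] + dist[k][j]). The final matrix gives, for each (i, j), the minimum total weight of any directed path from i to j (possibly empty when i = j).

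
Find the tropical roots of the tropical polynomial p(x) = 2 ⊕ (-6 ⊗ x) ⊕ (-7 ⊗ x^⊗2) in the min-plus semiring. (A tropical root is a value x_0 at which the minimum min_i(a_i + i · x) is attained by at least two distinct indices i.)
Roots: {1, 8}

Each tropical root is a break point of the lower envelope of the lines y = a_i + i · x (there are 3 lines, with slopes 0, 1, ..., 2). Only the lines that attain the minimum somewhere contribute to roots; other lines are dominated. Here the surviving (envelope) indices are i = 2, i = 1, i = 0.
Intersections between consecutive envelope lines give the roots: for adjacent envelope indices i < j the intersection is x = (a_i − a_j) / (j − i). Reading off the sorted break points: {1, 8}.
Verification: at each break x_0, at least two indices attain the minimum of min_i(a_i + i · x_0).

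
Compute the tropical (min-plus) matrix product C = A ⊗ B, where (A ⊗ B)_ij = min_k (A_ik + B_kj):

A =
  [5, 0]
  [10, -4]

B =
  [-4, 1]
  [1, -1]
A ⊗ B =
  [1, -1]
  [-3, -5]

Apply the min-plus product entry-by-entry:
  C[0][0] = min over k of (A[0][0] + B[0][0] = 5 + -4 = 1, A[0][1] + B[1][0] = 0 + 1 = 1) = 1 (attained at k = 0)
  C[0][1] = min over k of (A[0][0] + B[0][1] = 5 + 1 = 6, A[0][1] + B[1][1] = 0 + -1 = -1) = -1 (attained at k = 1)
  C[1][0] = min over k of (A[1][0] + B[0][0] = 10 + -4 = 6, A[1][1] + B[1][0] = -4 + 1 = -3) = -3 (attained at k = 1)
  C[1][1] = min over k of (A[1][0] + B[0][1] = 10 + 1 = 11, A[1][1] + B[1][1] = -4 + -1 = -5) = -5 (attained at k = 1)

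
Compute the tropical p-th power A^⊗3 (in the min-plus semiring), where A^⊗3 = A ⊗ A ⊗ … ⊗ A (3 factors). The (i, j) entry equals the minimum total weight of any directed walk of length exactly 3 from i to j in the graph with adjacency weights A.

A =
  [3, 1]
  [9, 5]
A^⊗3 =
  [9, 7]
  [15, 13]

Each entry (A^⊗3)_ij equals the minimum over all length-3 walks i = v_0 → v_1 → … → v_3 = j of Σ_t A[v_t][v_{t+1}]. For example, for (i, j) = (0, 1) we minimise over 4 possible intermediate vertex sequences; the minimum is 7, attained along the walk 0 → 0 → 0 → 1.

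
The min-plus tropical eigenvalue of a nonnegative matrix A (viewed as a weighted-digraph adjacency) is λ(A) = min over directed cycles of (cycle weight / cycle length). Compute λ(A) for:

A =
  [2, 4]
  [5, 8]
λ(A) = 2

Enumerate directed cycles and compute their means (weight / length). Sample:
  cycle 0 → 0: weight = 2, length = 1, mean = 2/1 ≈ 2.000
  cycle 1 → 1: weight = 8, length = 1, mean = 8/1 ≈ 8.000
  cycle 0 → 1 → 0: weight = 9, length = 2, mean = 9/2 ≈ 4.500
  cycle 1 → 0 → 1: weight = 9, length = 2, mean = 9/2 ≈ 4.500
Minimum mean = 2.000, attained e.g. along the cycle 0 → 0 with weight 2 and length 1. So λ(A) = 2/1 = 2.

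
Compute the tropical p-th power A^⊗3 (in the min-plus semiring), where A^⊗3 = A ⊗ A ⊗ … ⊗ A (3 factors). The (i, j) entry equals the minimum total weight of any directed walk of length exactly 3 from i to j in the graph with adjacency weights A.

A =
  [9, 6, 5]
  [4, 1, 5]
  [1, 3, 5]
A^⊗3 =
  [11, 8, 11]
  [6, 3, 7]
  [7, 5, 9]

Each entry (A^⊗3)_ij equals the minimum over all length-3 walks i = v_0 → v_1 → … → v_3 = j of Σ_t A[v_t][v_{t+1}]. For example, for (i, j) = (0, 2) we minimise over 9 possible intermediate vertex sequences; the minimum is 11, attained along the walk 0 → 2 → 0 → 2.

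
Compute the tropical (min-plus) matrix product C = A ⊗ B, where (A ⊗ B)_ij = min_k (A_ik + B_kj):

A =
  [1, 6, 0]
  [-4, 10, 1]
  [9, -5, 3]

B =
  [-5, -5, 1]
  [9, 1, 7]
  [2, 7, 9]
A ⊗ B =
  [-4, -4, 2]
  [-9, -9, -3]
  [4, -4, 2]

Apply the min-plus product entry-by-entry:
  C[0][0] = min over k of (A[0][0] + B[0][0] = 1 + -5 = -4, A[0][1] + B[1][0] = 6 + 9 = 15, A[0][2] + B[2][0] = 0 + 2 = 2) = -4 (attained at k = 0)
  C[0][1] = min over k of (A[0][0] + B[0][1] = 1 + -5 = -4, A[0][1] + B[1][1] = 6 + 1 = 7, A[0][2] + B[2][1] = 0 + 7 = 7) = -4 (attained at k = 0)
  C[0][2] = min over k of (A[0][0] + B[0][2] = 1 + 1 = 2, A[0][1] + B[1][2] = 6 + 7 = 13, A[0][2] + B[2][2] = 0 + 9 = 9) = 2 (attained at k = 0)
  C[1][0] = min over k of (A[1][0] + B[0][0] = -4 + -5 = -9, A[1][1] + B[1][0] = 10 + 9 = 19, A[1][2] + B[2][0] = 1 + 2 = 3) = -9 (attained at k = 0)
  C[1][1] = min over k of (A[1][0] + B[0][1] = -4 + -5 = -9, A[1][1] + B[1][1] = 10 + 1 = 11, A[1][2] + B[2][1] = 1 + 7 = 8) = -9 (attained at k = 0)
  C[1][2] = min over k of (A[1][0] + B[0][2] = -4 + 1 = -3, A[1][1] + B[1][2] = 10 + 7 = 17, A[1][2] + B[2][2] = 1 + 9 = 10) = -3 (attained at k = 0)
  C[2][0] = min over k of (A[2][0] + B[0][0] = 9 + -5 = 4, A[2][1] + B[1][0] = -5 + 9 = 4, A[2][2] + B[2][0] = 3 + 2 = 5) = 4 (attained at k = 0)
  C[2][1] = min over k of (A[2][0] + B[0][1] = 9 + -5 = 4, A[2][1] + B[1][1] = -5 + 1 = -4, A[2][2] + B[2][1] = 3 + 7 = 10) = -4 (attained at k = 1)
  C[2][2] = min over k of (A[2][0] + B[0][2] = 9 + 1 = 10, A[2][1] + B[1][2] = -5 + 7 = 2, A[2][2] + B[2][2] = 3 + 9 = 12) = 2 (attained at k = 1)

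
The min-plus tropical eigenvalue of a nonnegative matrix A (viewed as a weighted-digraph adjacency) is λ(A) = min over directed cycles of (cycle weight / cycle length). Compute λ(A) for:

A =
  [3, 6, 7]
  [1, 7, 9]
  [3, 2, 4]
λ(A) = 3

Enumerate directed cycles and compute their means (weight / length). Sample:
  cycle 0 → 0: weight = 3, length = 1, mean = 3/1 ≈ 3.000
  cycle 1 → 1: weight = 7, length = 1, mean = 7/1 ≈ 7.000
  cycle 2 → 2: weight = 4, length = 1, mean = 4/1 ≈ 4.000
  cycle 0 → 1 → 0: weight = 7, length = 2, mean = 7/2 ≈ 3.500
  cycle 0 → 2 → 0: weight = 10, length = 2, mean = 10/2 ≈ 5.000
  cycle 1 → 0 → 1: weight = 7, length = 2, mean = 7/2 ≈ 3.500
Minimum mean = 3.000, attained e.g. along the cycle 0 → 0 with weight 3 and length 1. So λ(A) = 3/1 = 3.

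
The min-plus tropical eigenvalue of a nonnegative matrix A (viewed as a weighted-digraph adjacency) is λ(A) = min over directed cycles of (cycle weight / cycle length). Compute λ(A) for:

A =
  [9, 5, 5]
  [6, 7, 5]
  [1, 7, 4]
λ(A) = 3

Enumerate directed cycles and compute their means (weight / length). Sample:
  cycle 0 → 0: weight = 9, length = 1, mean = 9/1 ≈ 9.000
  cycle 1 → 1: weight = 7, length = 1, mean = 7/1 ≈ 7.000
  cycle 2 → 2: weight = 4, length = 1, mean = 4/1 ≈ 4.000
  cycle 0 → 1 → 0: weight = 11, length = 2, mean = 11/2 ≈ 5.500
  cycle 0 → 2 → 0: weight = 6, length = 2, mean = 6/2 ≈ 3.000
  cycle 1 → 0 → 1: weight = 11, length = 2, mean = 11/2 ≈ 5.500
Minimum mean = 3.000, attained e.g. along the cycle 0 → 2 → 0 with weight 6 and length 2. So λ(A) = 6/2 = 3.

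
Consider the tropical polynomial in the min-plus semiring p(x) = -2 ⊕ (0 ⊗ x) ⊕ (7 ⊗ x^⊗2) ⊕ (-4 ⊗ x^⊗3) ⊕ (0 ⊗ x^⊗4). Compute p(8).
p(8) = -2

A tropical monomial a ⊗ x^⊗i evaluates to a + i · x. Evaluating each term at x = 8:
  Term 0 contributes -2 + 0 · 8 = -2
  Term 1 contributes 0 + 1 · 8 = 8
  Term 2 contributes 7 + 2 · 8 = 23
  Term 3 contributes -4 + 3 · 8 = 20
  Term 4 contributes 0 + 4 · 8 = 32
p(8) = ⊕ of these = min[-2, 8, 23, 20, 32] = -2.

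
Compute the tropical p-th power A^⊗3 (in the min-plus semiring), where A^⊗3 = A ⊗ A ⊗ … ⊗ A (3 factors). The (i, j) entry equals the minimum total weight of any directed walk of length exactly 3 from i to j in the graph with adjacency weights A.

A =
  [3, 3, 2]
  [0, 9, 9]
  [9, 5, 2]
A^⊗3 =
  [6, 6, 5]
  [3, 6, 4]
  [7, 8, 6]

Each entry (A^⊗3)_ij equals the minimum over all length-3 walks i = v_0 → v_1 → … → v_3 = j of Σ_t A[v_t][v_{t+1}]. For example, for (i, j) = (0, 2) we minimise over 9 possible intermediate vertex sequences; the minimum is 5, attained along the walk 0 → 1 → 0 → 2.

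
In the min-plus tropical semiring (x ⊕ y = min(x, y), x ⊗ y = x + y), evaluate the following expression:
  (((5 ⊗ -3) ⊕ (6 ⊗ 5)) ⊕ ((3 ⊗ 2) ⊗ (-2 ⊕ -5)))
(((5 ⊗ -3) ⊕ (6 ⊗ 5)) ⊕ ((3 ⊗ 2) ⊗ (-2 ⊕ -5))) = 0

Expand innermost to outermost. Recall ⊕ takes the minimum of its arguments and ⊗ takes their sum. Working out the expression (((5 ⊗ -3) ⊕ (6 ⊗ 5)) ⊕ ((3 ⊗ 2) ⊗ (-2 ⊕ -5))) gives 0.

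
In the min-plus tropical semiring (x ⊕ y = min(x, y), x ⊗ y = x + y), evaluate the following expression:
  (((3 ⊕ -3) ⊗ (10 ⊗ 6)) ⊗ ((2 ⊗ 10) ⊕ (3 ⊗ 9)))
(((3 ⊕ -3) ⊗ (10 ⊗ 6)) ⊗ ((2 ⊗ 10) ⊕ (3 ⊗ 9))) = 25

Expand innermost to outermost. Recall ⊕ takes the minimum of its arguments and ⊗ takes their sum. Working out the expression (((3 ⊕ -3) ⊗ (10 ⊗ 6)) ⊗ ((2 ⊗ 10) ⊕ (3 ⊗ 9))) gives 25.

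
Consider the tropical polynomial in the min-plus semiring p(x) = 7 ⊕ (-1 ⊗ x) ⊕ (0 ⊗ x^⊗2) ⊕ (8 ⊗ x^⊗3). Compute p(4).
p(4) = 3

A tropical monomial a ⊗ x^⊗i evaluates to a + i · x. Evaluating each term at x = 4:
  Term 0 contributes 7 + 0 · 4 = 7
  Term 1 contributes -1 + 1 · 4 = 3
  Term 2 contributes 0 + 2 · 4 = 8
  Term 3 contributes 8 + 3 · 4 = 20
p(4) = ⊕ of these = min[7, 3, 8, 20] = 3.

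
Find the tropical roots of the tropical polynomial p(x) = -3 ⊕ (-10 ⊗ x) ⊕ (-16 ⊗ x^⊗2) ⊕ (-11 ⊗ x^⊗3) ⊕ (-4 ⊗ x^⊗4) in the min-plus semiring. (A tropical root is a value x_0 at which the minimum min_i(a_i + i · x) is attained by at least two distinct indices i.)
Roots: {-7, -5, 6, 7}

Each tropical root is a break point of the lower envelope of the lines y = a_i + i · x (there are 5 lines, with slopes 0, 1, ..., 4). Only the lines that attain the minimum somewhere contribute to roots; other lines are dominated. Here the surviving (envelope) indices are i = 4, i = 3, i = 2, i = 1, i = 0.
Intersections between consecutive envelope lines give the roots: for adjacent envelope indices i < j the intersection is x = (a_i − a_j) / (j − i). Reading off the sorted break points: {-7, -5, 6, 7}.
Verification: at each break x_0, at least two indices attain the minimum of min_i(a_i + i · x_0).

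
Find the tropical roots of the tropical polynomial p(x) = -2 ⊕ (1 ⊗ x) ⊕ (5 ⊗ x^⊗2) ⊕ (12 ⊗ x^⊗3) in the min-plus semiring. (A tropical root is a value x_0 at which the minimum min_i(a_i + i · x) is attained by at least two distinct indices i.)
Roots: {-7, -4, -3}

Each tropical root is a break point of the lower envelope of the lines y = a_i + i · x (there are 4 lines, with slopes 0, 1, ..., 3). Only the lines that attain the minimum somewhere contribute to roots; other lines are dominated. Here the surviving (envelope) indices are i = 3, i = 2, i = 1, i = 0.
Intersections between consecutive envelope lines give the roots: for adjacent envelope indices i < j the intersection is x = (a_i − a_j) / (j − i). Reading off the sorted break points: {-7, -4, -3}.
Verification: at each break x_0, at least two indices attain the minimum of min_i(a_i + i · x_0).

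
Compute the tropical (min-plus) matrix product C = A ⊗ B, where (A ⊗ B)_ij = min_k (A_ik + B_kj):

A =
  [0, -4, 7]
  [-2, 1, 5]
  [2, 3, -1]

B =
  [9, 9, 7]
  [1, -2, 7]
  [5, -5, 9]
A ⊗ B =
  [-3, -6, 3]
  [2, -1, 5]
  [4, -6, 8]

Apply the min-plus product entry-by-entry:
  C[0][0] = min over k of (A[0][0] + B[0][0] = 0 + 9 = 9, A[0][1] + B[1][0] = -4 + 1 = -3, A[0][2] + B[2][0] = 7 + 5 = 12) = -3 (attained at k = 1)
  C[0][1] = min over k of (A[0][0] + B[0][1] = 0 + 9 = 9, A[0][1] + B[1][1] = -4 + -2 = -6, A[0][2] + B[2][1] = 7 + -5 = 2) = -6 (attained at k = 1)
  C[0][2] = min over k of (A[0][0] + B[0][2] = 0 + 7 = 7, A[0][1] + B[1][2] = -4 + 7 = 3, A[0][2] + B[2][2] = 7 + 9 = 16) = 3 (attained at k = 1)
  C[1][0] = min over k of (A[1][0] + B[0][0] = -2 + 9 = 7, A[1][1] + B[1][0] = 1 + 1 = 2, A[1][2] + B[2][0] = 5 + 5 = 10) = 2 (attained at k = 1)
  C[1][1] = min over k of (A[1][0] + B[0][1] = -2 + 9 = 7, A[1][1] + B[1][1] = 1 + -2 = -1, A[1][2] + B[2][1] = 5 + -5 = 0) = -1 (attained at k = 1)
  C[1][2] = min over k of (A[1][0] + B[0][2] = -2 + 7 = 5, A[1][1] + B[1][2] = 1 + 7 = 8, A[1][2] + B[2][2] = 5 + 9 = 14) = 5 (attained at k = 0)
  C[2][0] = min over k of (A[2][0] + B[0][0] = 2 + 9 = 11, A[2][1] + B[1][0] = 3 + 1 = 4, A[2][2] + B[2][0] = -1 + 5 = 4) = 4 (attained at k = 1)
  C[2][1] = min over k of (A[2][0] + B[0][1] = 2 + 9 = 11, A[2][1] + B[1][1] = 3 + -2 = 1, A[2][2] + B[2][1] = -1 + -5 = -6) = -6 (attained at k = 2)
  C[2][2] = min over k of (A[2][0] + B[0][2] = 2 + 7 = 9, A[2][1] + B[1][2] = 3 + 7 = 10, A[2][2] + B[2][2] = -1 + 9 = 8) = 8 (attained at k = 2)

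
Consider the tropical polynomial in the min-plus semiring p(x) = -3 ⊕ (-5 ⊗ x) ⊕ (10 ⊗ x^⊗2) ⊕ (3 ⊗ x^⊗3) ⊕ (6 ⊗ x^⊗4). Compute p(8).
p(8) = -3

A tropical monomial a ⊗ x^⊗i evaluates to a + i · x. Evaluating each term at x = 8:
  Term 0 contributes -3 + 0 · 8 = -3
  Term 1 contributes -5 + 1 · 8 = 3
  Term 2 contributes 10 + 2 · 8 = 26
  Term 3 contributes 3 + 3 · 8 = 27
  Term 4 contributes 6 + 4 · 8 = 38
p(8) = ⊕ of these = min[-3, 3, 26, 27, 38] = -3.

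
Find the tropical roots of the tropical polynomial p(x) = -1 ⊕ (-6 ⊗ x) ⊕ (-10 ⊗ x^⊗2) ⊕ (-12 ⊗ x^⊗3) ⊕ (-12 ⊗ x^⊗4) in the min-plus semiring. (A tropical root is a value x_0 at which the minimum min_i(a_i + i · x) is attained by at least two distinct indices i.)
Roots: {0, 2, 4, 5}

Each tropical root is a break point of the lower envelope of the lines y = a_i + i · x (there are 5 lines, with slopes 0, 1, ..., 4). Only the lines that attain the minimum somewhere contribute to roots; other lines are dominated. Here the surviving (envelope) indices are i = 4, i = 3, i = 2, i = 1, i = 0.
Intersections between consecutive envelope lines give the roots: for adjacent envelope indices i < j the intersection is x = (a_i − a_j) / (j − i). Reading off the sorted break points: {0, 2, 4, 5}.
Verification: at each break x_0, at least two indices attain the minimum of min_i(a_i + i · x_0).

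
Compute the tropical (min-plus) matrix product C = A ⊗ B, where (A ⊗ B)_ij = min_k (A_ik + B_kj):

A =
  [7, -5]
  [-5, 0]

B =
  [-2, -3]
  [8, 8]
A ⊗ B =
  [3, 3]
  [-7, -8]

Apply the min-plus product entry-by-entry:
  C[0][0] = min over k of (A[0][0] + B[0][0] = 7 + -2 = 5, A[0][1] + B[1][0] = -5 + 8 = 3) = 3 (attained at k = 1)
  C[0][1] = min over k of (A[0][0] + B[0][1] = 7 + -3 = 4, A[0][1] + B[1][1] = -5 + 8 = 3) = 3 (attained at k = 1)
  C[1][0] = min over k of (A[1][0] + B[0][0] = -5 + -2 = -7, A[1][1] + B[1][0] = 0 + 8 = 8) = -7 (attained at k = 0)
  C[1][1] = min over k of (A[1][0] + B[0][1] = -5 + -3 = -8, A[1][1] + B[1][1] = 0 + 8 = 8) = -8 (attained at k = 0)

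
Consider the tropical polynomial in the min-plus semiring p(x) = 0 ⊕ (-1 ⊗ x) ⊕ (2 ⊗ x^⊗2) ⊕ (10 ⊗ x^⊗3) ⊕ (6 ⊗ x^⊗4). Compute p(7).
p(7) = 0

A tropical monomial a ⊗ x^⊗i evaluates to a + i · x. Evaluating each term at x = 7:
  Term 0 contributes 0 + 0 · 7 = 0
  Term 1 contributes -1 + 1 · 7 = 6
  Term 2 contributes 2 + 2 · 7 = 16
  Term 3 contributes 10 + 3 · 7 = 31
  Term 4 contributes 6 + 4 · 7 = 34
p(7) = ⊕ of these = min[0, 6, 16, 31, 34] = 0.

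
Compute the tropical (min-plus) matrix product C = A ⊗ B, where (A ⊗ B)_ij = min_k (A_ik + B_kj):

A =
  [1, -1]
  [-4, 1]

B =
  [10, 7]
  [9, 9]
A ⊗ B =
  [8, 8]
  [6, 3]

Apply the min-plus product entry-by-entry:
  C[0][0] = min over k of (A[0][0] + B[0][0] = 1 + 10 = 11, A[0][1] + B[1][0] = -1 + 9 = 8) = 8 (attained at k = 1)
  C[0][1] = min over k of (A[0][0] + B[0][1] = 1 + 7 = 8, A[0][1] + B[1][1] = -1 + 9 = 8) = 8 (attained at k = 0)
  C[1][0] = min over k of (A[1][0] + B[0][0] = -4 + 10 = 6, A[1][1] + B[1][0] = 1 + 9 = 10) = 6 (attained at k = 0)
  C[1][1] = min over k of (A[1][0] + B[0][1] = -4 + 7 = 3, A[1][1] + B[1][1] = 1 + 9 = 10) = 3 (attained at k = 0)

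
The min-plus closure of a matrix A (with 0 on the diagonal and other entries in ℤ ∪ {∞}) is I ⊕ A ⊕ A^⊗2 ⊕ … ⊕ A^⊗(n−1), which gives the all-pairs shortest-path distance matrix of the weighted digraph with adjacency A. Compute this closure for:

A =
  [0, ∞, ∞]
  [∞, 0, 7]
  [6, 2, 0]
Closure =
  [0, ∞, ∞]
  [13, 0, 7]
  [6, 2, 0]

This is the Floyd-Warshall all-pairs shortest-path computation. For each intermediate vertex k = 0, 1, …, 2, update dist[i][j] ← min(dist[i][j], dist[i][k] + dist[k][j]). The final matrix gives, for each (i, j), the minimum total weight of any directed path from i to j (possibly empty when i = j).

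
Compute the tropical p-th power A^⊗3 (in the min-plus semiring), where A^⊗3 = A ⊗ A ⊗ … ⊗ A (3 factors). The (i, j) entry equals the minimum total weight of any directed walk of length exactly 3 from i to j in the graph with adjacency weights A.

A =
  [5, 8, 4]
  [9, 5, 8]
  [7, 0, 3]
A^⊗3 =
  [13, 7, 10]
  [17, 11, 14]
  [12, 6, 9]

Each entry (A^⊗3)_ij equals the minimum over all length-3 walks i = v_0 → v_1 → … → v_3 = j of Σ_t A[v_t][v_{t+1}]. For example, for (i, j) = (0, 2) we minimise over 9 possible intermediate vertex sequences; the minimum is 10, attained along the walk 0 → 2 → 2 → 2.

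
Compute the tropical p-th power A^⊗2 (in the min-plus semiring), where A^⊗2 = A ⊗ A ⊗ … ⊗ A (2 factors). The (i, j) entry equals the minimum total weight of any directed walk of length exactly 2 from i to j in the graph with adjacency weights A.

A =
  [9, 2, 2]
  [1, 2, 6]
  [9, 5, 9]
A^⊗2 =
  [3, 4, 8]
  [3, 3, 3]
  [6, 7, 11]

Each entry (A^⊗2)_ij equals the minimum over all length-2 walks i = v_0 → v_1 → … → v_2 = j of Σ_t A[v_t][v_{t+1}]. For example, for (i, j) = (0, 2) we minimise over 3 possible intermediate vertex sequences; the minimum is 8, attained along the walk 0 → 1 → 2.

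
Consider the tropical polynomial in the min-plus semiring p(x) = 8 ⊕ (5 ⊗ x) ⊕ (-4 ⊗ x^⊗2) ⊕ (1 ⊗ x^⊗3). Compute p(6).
p(6) = 8

A tropical monomial a ⊗ x^⊗i evaluates to a + i · x. Evaluating each term at x = 6:
  Term 0 contributes 8 + 0 · 6 = 8
  Term 1 contributes 5 + 1 · 6 = 11
  Term 2 contributes -4 + 2 · 6 = 8
  Term 3 contributes 1 + 3 · 6 = 19
p(6) = ⊕ of these = min[8, 11, 8, 19] = 8.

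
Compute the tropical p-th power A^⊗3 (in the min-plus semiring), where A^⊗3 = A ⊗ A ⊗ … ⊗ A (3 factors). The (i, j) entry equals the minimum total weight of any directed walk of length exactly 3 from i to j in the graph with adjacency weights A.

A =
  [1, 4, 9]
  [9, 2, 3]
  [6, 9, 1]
A^⊗3 =
  [3, 6, 8]
  [10, 6, 5]
  [8, 11, 3]

Each entry (A^⊗3)_ij equals the minimum over all length-3 walks i = v_0 → v_1 → … → v_3 = j of Σ_t A[v_t][v_{t+1}]. For example, for (i, j) = (0, 2) we minimise over 9 possible intermediate vertex sequences; the minimum is 8, attained along the walk 0 → 0 → 1 → 2.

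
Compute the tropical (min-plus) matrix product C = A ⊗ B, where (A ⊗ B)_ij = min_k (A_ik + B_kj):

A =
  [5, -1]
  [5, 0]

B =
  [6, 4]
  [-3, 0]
A ⊗ B =
  [-4, -1]
  [-3, 0]

Apply the min-plus product entry-by-entry:
  C[0][0] = min over k of (A[0][0] + B[0][0] = 5 + 6 = 11, A[0][1] + B[1][0] = -1 + -3 = -4) = -4 (attained at k = 1)
  C[0][1] = min over k of (A[0][0] + B[0][1] = 5 + 4 = 9, A[0][1] + B[1][1] = -1 + 0 = -1) = -1 (attained at k = 1)
  C[1][0] = min over k of (A[1][0] + B[0][0] = 5 + 6 = 11, A[1][1] + B[1][0] = 0 + -3 = -3) = -3 (attained at k = 1)
  C[1][1] = min over k of (A[1][0] + B[0][1] = 5 + 4 = 9, A[1][1] + B[1][1] = 0 + 0 = 0) = 0 (attained at k = 1)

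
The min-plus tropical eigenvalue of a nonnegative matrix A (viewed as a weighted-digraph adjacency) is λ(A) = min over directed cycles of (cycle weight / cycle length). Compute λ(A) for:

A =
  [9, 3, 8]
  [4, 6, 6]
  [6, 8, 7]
λ(A) = 7/2

Enumerate directed cycles and compute their means (weight / length). Sample:
  cycle 0 → 0: weight = 9, length = 1, mean = 9/1 ≈ 9.000
  cycle 1 → 1: weight = 6, length = 1, mean = 6/1 ≈ 6.000
  cycle 2 → 2: weight = 7, length = 1, mean = 7/1 ≈ 7.000
  cycle 0 → 1 → 0: weight = 7, length = 2, mean = 7/2 ≈ 3.500
  cycle 0 → 2 → 0: weight = 14, length = 2, mean = 14/2 ≈ 7.000
  cycle 1 → 0 → 1: weight = 7, length = 2, mean = 7/2 ≈ 3.500
Minimum mean = 3.500, attained e.g. along the cycle 0 → 1 → 0 with weight 7 and length 2. So λ(A) = 7/2 = 7/2.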